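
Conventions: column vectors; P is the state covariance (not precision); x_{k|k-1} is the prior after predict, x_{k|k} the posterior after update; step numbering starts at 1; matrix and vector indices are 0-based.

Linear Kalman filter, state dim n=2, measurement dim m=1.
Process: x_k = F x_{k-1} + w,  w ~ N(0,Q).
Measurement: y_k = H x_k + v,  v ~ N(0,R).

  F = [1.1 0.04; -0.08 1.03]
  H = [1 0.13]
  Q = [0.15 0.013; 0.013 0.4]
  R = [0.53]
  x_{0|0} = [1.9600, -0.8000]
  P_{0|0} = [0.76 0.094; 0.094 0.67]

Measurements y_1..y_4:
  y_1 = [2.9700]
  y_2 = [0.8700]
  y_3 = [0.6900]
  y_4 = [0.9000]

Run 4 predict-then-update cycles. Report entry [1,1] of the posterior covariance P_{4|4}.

step 1: x^-=[2.1240, -0.9808]  P^-=[1.0789 0.0799; 0.0799 1.1002]  S=[1.6483]  K=[0.6609; 0.1353]  nu=[0.9735]  x^+=[2.7674, -0.8491]  P^+=[0.3590 -0.0674; -0.0674 1.0700]
step 2: x^-=[3.0101, -1.0960]  P^-=[0.5802 -0.0507; -0.0507 1.5486]  S=[1.1232]  K=[0.5107; 0.1341]  nu=[-1.9977]  x^+=[1.9899, -1.3639]  P^+=[0.2873 -0.1276; -0.1276 1.5284]
step 3: x^-=[2.1344, -1.5640]  P^-=[0.4888 -0.0935; -0.0935 2.0443]  S=[1.0290]  K=[0.4632; 0.1674]  nu=[-1.2411]  x^+=[1.5595, -1.7718]  P^+=[0.2680 -0.1733; -0.1733 2.0155]
step 4: x^-=[1.6446, -1.9497]  P^-=[0.4623 -0.1233; -0.1233 2.5685]  S=[1.0036]  K=[0.4446; 0.2098]  nu=[-0.4911]  x^+=[1.4262, -2.0528]  P^+=[0.2639 -0.2170; -0.2170 2.5243]

P_post[1,1] = 2.5243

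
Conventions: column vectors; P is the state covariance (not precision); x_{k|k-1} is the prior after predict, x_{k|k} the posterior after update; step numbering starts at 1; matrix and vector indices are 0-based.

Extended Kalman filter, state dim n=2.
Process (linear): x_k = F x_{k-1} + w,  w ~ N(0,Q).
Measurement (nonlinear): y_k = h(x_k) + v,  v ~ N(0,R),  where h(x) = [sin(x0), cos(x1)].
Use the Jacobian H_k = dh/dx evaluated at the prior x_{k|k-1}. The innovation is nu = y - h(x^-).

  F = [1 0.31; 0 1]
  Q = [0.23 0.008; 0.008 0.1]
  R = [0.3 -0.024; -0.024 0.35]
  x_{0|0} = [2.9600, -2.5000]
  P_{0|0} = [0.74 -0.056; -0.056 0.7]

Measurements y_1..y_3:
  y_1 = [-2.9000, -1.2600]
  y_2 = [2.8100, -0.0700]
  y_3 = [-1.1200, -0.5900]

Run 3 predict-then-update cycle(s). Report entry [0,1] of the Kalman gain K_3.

K[0,1] = 0.2485

step 1: x^-=[2.1850, -2.5000]  P^-=[1.0026 0.1690; 0.1690 0.8000]  H_jac=[-0.5763 0.0000; 0.0000 0.5985]  S=[0.6330 -0.0823; -0.0823 0.6365]  K=[-0.9074 0.0416; -0.0570 0.7448]  nu=[-3.7172, -0.4589]  x^+=[5.5389, -2.6297]  P^+=[0.4741 0.0607; 0.0607 0.4379]
step 2: x^-=[4.7237, -2.6297]  P^-=[0.7838 0.2044; 0.2044 0.5379]  H_jac=[0.0113 0.0000; 0.0000 0.4898]  S=[0.3001 -0.0229; -0.0229 0.4790]  K=[0.0456 0.2112; 0.0498 0.5523]  nu=[3.8099, 0.8018]  x^+=[5.0666, -1.9972]  P^+=[0.7622 0.1487; 0.1487 0.3922]
step 3: x^-=[4.4475, -1.9972]  P^-=[1.1221 0.2783; 0.2783 0.4922]  H_jac=[-0.2618 0.0000; 0.0000 0.9105]  S=[0.3769 -0.0903; -0.0903 0.7580]  K=[-0.7198 0.2485; -0.0531 0.5849]  nu=[-0.1549, -0.1764]  x^+=[4.5152, -2.0921]  P^+=[0.8477 0.1145; 0.1145 0.2262]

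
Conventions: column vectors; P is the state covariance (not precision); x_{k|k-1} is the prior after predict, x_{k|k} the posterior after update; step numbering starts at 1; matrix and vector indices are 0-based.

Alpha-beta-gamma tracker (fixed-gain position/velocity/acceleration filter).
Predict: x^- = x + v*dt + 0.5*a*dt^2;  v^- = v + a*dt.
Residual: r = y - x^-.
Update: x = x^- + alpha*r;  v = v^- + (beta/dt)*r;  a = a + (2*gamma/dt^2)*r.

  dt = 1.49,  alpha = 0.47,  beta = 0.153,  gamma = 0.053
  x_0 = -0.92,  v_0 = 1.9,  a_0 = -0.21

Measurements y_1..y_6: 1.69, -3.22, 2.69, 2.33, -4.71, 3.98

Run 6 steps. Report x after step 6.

x_post = -0.9257

step 1: x_pred=1.6779  r=0.0121  x^+=1.6836  v^+=1.5883  a^+=-0.2094
step 2: x_pred=3.8177  r=-7.0377  x^+=0.5100  v^+=0.5536  a^+=-0.5454
step 3: x_pred=0.7295  r=1.9605  x^+=1.6509  v^+=-0.0578  a^+=-0.4518
step 4: x_pred=1.0633  r=1.2667  x^+=1.6586  v^+=-0.6009  a^+=-0.3914
step 5: x_pred=0.3289  r=-5.0389  x^+=-2.0394  v^+=-1.7015  a^+=-0.6319
step 6: x_pred=-5.2761  r=9.2561  x^+=-0.9257  v^+=-1.6926  a^+=-0.1900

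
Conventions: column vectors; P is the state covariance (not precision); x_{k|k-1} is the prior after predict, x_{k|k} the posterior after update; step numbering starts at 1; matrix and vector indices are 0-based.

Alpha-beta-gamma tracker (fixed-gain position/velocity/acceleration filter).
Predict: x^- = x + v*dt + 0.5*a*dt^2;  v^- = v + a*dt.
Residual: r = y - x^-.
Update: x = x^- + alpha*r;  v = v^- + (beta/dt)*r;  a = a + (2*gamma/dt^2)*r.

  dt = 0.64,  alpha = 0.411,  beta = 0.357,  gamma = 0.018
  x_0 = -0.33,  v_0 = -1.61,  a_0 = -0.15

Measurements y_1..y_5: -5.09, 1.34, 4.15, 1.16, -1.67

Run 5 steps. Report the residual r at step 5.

resid = -5.9151

step 1: x_pred=-1.3911  r=-3.6989  x^+=-2.9114  v^+=-3.7693  a^+=-0.4751
step 2: x_pred=-5.4210  r=6.7610  x^+=-2.6422  v^+=-0.3020  a^+=0.1191
step 3: x_pred=-2.8111  r=6.9611  x^+=0.0499  v^+=3.6573  a^+=0.7309
step 4: x_pred=2.5403  r=-1.3803  x^+=1.9730  v^+=3.3551  a^+=0.6096
step 5: x_pred=4.2451  r=-5.9151  x^+=1.8140  v^+=0.4458  a^+=0.0898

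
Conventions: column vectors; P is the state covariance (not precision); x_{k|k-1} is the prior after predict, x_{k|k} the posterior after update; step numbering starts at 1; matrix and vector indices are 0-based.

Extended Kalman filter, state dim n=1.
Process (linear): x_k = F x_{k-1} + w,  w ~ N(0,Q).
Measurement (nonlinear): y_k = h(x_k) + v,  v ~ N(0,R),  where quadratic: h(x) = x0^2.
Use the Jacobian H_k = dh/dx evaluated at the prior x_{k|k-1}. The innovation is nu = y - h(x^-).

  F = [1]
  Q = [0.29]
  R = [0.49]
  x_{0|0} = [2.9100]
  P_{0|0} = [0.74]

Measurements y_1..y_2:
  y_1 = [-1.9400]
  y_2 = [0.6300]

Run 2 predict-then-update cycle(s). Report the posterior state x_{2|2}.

step 1: x^-=[2.9100]  P^-=[1.0300]  H_jac=[5.8200]  S=[35.3786]  K=[0.1694]  nu=[-10.4081]  x^+=[1.1464]  P^+=[0.0143]
step 2: x^-=[1.1464]  P^-=[0.3043]  H_jac=[2.2929]  S=[2.0896]  K=[0.3339]  nu=[-0.6843]  x^+=[0.9180]  P^+=[0.0713]

x_post = [0.9180]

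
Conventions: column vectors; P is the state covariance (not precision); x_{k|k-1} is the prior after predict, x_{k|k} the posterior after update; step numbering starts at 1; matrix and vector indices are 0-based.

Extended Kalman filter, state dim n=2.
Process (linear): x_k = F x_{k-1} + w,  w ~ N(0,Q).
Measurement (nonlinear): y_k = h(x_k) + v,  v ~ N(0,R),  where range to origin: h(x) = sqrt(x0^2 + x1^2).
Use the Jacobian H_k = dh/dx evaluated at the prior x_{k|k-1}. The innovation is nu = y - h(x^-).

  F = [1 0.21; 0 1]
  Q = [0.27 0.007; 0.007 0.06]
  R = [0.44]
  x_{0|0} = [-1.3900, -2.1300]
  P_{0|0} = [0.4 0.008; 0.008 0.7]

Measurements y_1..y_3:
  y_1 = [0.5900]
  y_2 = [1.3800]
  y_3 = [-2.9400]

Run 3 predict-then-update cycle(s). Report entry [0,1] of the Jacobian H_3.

H_jac[0,1] = -0.6167

step 1: x^-=[-1.8373, -2.1300]  P^-=[0.7042 0.1620; 0.1620 0.7600]  H_jac=[-0.6532 -0.7572]  S=[1.3365]  K=[-0.4360; -0.5098]  nu=[-2.2229]  x^+=[-0.8682, -0.9968]  P^+=[0.4502 -0.1350; -0.1350 0.4127]
step 2: x^-=[-1.0775, -0.9968]  P^-=[0.6817 -0.0414; -0.0414 0.4727]  H_jac=[-0.7341 -0.6791]  S=[0.9841]  K=[-0.4800; -0.2953]  nu=[-0.0879]  x^+=[-1.0353, -0.9708]  P^+=[0.4550 -0.1809; -0.1809 0.3869]
step 3: x^-=[-1.2392, -0.9708]  P^-=[0.6661 -0.0926; -0.0926 0.4469]  H_jac=[-0.7872 -0.6167]  S=[0.9328]  K=[-0.5009; -0.2173]  nu=[-4.5142]  x^+=[1.0219, 0.0100]  P^+=[0.4321 -0.1941; -0.1941 0.4028]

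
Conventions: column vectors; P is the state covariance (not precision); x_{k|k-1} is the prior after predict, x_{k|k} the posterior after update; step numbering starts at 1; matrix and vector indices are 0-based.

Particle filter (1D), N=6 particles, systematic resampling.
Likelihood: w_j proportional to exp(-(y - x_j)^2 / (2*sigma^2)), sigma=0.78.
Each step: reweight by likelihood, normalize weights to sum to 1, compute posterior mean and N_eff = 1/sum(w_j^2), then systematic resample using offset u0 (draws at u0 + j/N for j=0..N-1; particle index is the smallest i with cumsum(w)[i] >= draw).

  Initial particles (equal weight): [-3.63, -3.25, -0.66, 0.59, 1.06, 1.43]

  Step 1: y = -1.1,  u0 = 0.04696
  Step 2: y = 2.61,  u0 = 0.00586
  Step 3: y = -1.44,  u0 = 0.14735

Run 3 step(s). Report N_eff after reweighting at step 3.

step 1: w=[0.0052, 0.0223, 0.8504, 0.0954, 0.0216, 0.0052]  mean=-0.5661  Neff=1.3637  idx=[2, 2, 2, 2, 2, 3]
step 2: w=[0.0043, 0.0043, 0.0043, 0.0043, 0.0043, 0.9786]  mean=0.5633  Neff=1.0440  idx=[1, 5, 5, 5, 5, 5]
step 3: w=[0.7820, 0.0436, 0.0436, 0.0436, 0.0436, 0.0436]  mean=-0.3875  Neff=1.6103  idx=[0, 0, 0, 0, 1, 5]

N_eff = 1.6103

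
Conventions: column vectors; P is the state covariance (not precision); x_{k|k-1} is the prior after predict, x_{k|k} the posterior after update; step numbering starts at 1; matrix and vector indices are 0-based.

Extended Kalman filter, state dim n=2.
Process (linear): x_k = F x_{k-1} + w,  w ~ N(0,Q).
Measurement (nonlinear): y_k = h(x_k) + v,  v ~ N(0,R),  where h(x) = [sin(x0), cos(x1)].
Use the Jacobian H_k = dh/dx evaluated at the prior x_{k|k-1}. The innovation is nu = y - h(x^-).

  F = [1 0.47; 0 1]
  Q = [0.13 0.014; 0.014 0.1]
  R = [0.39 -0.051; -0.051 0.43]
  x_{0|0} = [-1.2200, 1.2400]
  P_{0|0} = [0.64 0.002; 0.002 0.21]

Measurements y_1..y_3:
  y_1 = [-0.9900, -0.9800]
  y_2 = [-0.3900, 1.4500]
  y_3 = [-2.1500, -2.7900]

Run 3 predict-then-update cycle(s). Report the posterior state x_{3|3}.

step 1: x^-=[-0.6372, 1.2400]  P^-=[0.8183 0.1147; 0.1147 0.3100]  H_jac=[0.8038 0.0000; 0.0000 -0.9458]  S=[0.9186 -0.1382; -0.1382 0.7073]  K=[0.7139 -0.0139; 0.0391 -0.4069]  nu=[-0.3951, -1.3048]  x^+=[-0.9011, 1.7554]  P^+=[0.3473 0.0448; 0.0448 0.1871]
step 2: x^-=[-0.0760, 1.7554]  P^-=[0.5607 0.1467; 0.1467 0.2871]  H_jac=[0.9971 0.0000; 0.0000 -0.9830]  S=[0.9475 -0.1948; -0.1948 0.7074]  K=[0.5811 -0.0439; 0.0767 -0.3778]  nu=[-0.3140, 1.6336]  x^+=[-0.3302, 1.1142]  P^+=[0.2295 0.0493; 0.0493 0.1692]
step 3: x^-=[0.1935, 1.1142]  P^-=[0.4433 0.1429; 0.1429 0.2692]  H_jac=[0.9813 0.0000; 0.0000 -0.8975]  S=[0.8169 -0.1769; -0.1769 0.6469]  K=[0.5204 -0.0560; 0.0965 -0.3472]  nu=[-2.3423, -3.2309]  x^+=[-0.8446, 2.0099]  P^+=[0.2097 0.0564; 0.0564 0.1718]

x_post = [-0.8446, 2.0099]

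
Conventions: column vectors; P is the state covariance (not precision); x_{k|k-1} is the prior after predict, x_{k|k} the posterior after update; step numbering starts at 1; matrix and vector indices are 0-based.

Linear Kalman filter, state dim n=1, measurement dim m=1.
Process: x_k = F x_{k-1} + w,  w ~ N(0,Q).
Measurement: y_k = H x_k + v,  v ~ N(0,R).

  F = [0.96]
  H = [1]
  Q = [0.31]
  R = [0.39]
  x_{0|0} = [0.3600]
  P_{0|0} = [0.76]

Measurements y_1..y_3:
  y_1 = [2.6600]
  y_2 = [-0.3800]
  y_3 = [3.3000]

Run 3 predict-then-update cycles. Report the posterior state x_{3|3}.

x_post = [2.1208]

step 1: x^-=[0.3456]  P^-=[1.0104]  S=[1.4004]  K=[0.7215]  nu=[2.3144]  x^+=[2.0155]  P^+=[0.2814]
step 2: x^-=[1.9348]  P^-=[0.5693]  S=[0.9593]  K=[0.5935]  nu=[-2.3148]  x^+=[0.5611]  P^+=[0.2315]
step 3: x^-=[0.5386]  P^-=[0.5233]  S=[0.9133]  K=[0.5730]  nu=[2.7614]  x^+=[2.1208]  P^+=[0.2235]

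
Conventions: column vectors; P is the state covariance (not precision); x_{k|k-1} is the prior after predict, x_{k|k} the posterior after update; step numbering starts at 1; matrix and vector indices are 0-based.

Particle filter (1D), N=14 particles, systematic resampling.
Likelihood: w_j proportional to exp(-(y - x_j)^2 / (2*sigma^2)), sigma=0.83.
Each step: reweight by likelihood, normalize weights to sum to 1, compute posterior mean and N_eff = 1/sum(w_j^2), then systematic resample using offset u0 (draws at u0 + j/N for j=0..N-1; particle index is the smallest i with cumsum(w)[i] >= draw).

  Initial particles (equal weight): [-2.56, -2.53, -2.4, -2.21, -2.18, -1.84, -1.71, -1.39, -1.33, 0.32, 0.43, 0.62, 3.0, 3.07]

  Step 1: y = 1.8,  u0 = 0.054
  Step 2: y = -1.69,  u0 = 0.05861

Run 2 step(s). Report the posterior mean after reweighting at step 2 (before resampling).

step 1: w=[0.0000, 0.0000, 0.0000, 0.0000, 0.0000, 0.0000, 0.0001, 0.0004, 0.0005, 0.1371, 0.1722, 0.2447, 0.2364, 0.2085]  mean=1.6174  Neff=4.8151  idx=[9, 9, 10, 10, 11, 11, 11, 11, 12, 12, 12, 13, 13, 13]
step 2: w=[0.2000, 0.2000, 0.1438, 0.1438, 0.0781, 0.0781, 0.0781, 0.0781, 0.0000, 0.0000, 0.0000, 0.0000, 0.0000, 0.0000]  mean=0.4453  Neff=6.8602  idx=[0, 0, 1, 1, 1, 2, 2, 3, 3, 4, 5, 6, 6, 7]

post_mean = 0.4453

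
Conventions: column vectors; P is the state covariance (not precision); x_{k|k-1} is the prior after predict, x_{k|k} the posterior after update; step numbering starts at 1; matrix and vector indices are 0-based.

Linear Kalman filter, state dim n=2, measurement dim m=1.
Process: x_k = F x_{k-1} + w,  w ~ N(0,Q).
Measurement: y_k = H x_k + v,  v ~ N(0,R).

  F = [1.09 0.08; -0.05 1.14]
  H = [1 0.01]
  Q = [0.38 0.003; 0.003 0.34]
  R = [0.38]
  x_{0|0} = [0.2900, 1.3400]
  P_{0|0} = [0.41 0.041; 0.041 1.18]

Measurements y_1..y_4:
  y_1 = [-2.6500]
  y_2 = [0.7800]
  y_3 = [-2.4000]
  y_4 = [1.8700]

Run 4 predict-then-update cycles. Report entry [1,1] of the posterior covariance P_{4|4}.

step 1: x^-=[0.4233, 1.5131]  P^-=[0.8818 0.1391; 0.1391 1.8699]  S=[1.2648]  K=[0.6983; 0.1247]  nu=[-3.0884]  x^+=[-1.7334, 1.1279]  P^+=[0.2651 0.0289; 0.0289 1.8502]
step 2: x^-=[-1.7991, 1.3725]  P^-=[0.7118 0.1931; 0.1931 2.7419]  S=[1.0959]  K=[0.6513; 0.2012]  nu=[2.5654]  x^+=[-0.1284, 1.8886]  P^+=[0.2470 0.0495; 0.0495 2.6975]
step 3: x^-=[0.0111, 2.1594]  P^-=[0.6993 0.2968; 0.2968 3.8407]  S=[1.0857]  K=[0.6469; 0.3088]  nu=[-2.4327]  x^+=[-1.5626, 1.4082]  P^+=[0.2450 0.0800; 0.0800 3.7372]
step 4: x^-=[-1.5906, 1.6835]  P^-=[0.7090 0.4295; 0.4295 5.1883]  S=[1.0981]  K=[0.6496; 0.4384]  nu=[3.4437]  x^+=[0.6463, 3.1933]  P^+=[0.2457 0.1168; 0.1168 4.9773]

P_post[1,1] = 4.9773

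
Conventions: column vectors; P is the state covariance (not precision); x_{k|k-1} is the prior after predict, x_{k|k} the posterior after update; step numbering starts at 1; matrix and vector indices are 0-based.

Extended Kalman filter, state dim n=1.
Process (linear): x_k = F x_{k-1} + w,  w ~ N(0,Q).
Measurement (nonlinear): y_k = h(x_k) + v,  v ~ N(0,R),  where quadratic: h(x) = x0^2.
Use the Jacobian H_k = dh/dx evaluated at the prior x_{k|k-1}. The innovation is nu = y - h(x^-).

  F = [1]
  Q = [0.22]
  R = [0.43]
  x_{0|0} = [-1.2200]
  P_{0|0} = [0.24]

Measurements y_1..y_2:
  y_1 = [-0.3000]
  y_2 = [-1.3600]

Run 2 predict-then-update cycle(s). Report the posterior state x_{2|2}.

step 1: x^-=[-1.2200]  P^-=[0.4600]  H_jac=[-2.4400]  S=[3.1687]  K=[-0.3542]  nu=[-1.7884]  x^+=[-0.5865]  P^+=[0.0624]
step 2: x^-=[-0.5865]  P^-=[0.2824]  H_jac=[-1.1730]  S=[0.8186]  K=[-0.4047]  nu=[-1.7040]  x^+=[0.1031]  P^+=[0.1484]

x_post = [0.1031]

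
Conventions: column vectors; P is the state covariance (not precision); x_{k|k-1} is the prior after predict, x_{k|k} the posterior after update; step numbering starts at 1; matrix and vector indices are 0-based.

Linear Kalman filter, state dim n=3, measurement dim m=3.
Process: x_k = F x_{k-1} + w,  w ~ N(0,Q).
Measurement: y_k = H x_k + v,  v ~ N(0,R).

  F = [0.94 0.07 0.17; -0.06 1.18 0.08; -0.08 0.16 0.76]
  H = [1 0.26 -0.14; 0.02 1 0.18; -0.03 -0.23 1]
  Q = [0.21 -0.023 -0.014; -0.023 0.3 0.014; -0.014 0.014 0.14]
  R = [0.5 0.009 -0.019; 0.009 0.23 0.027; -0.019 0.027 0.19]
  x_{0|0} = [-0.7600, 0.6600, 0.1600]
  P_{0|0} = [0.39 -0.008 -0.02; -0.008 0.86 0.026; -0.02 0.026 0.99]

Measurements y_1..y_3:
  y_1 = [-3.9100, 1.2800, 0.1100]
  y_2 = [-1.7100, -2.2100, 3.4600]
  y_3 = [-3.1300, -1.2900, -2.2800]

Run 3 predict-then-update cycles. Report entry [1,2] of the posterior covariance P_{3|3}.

step 1: x^-=[-0.6410, 0.8372, 0.2880]  P^-=[0.5806 0.0347 0.0811; 0.0347 1.5114 0.2640; 0.0811 0.2640 0.7453]  S=[1.1735 0.4195 -0.0808; 0.4195 1.8628 0.0662; -0.0808 0.0662 0.8900]  K=[0.5337 -0.0916 0.1179; 0.0229 0.8376 -0.1554; 0.0257 0.1820 0.7553]  nu=[-3.4464, 0.4038, -0.0047]  x^+=[-2.5177, 1.0974, 0.2695]  P^+=[0.2710 -0.0209 0.0131; -0.0209 0.1829 0.0341; 0.0131 0.0341 0.1562]
step 2: x^-=[-2.2440, 1.4675, 0.5818]  P^-=[0.4571 -0.0362 -0.0032; -0.0362 0.5660 0.0918; -0.0032 0.0918 0.2439]  S=[0.9756 0.1136 -0.0685; 0.1136 0.8356 0.0297; -0.0685 0.0297 0.4217]  K=[0.4755 -0.1000 0.0638; 0.0095 0.6997 -0.1361; 0.0060 0.1431 0.5194]  nu=[0.2339, -3.7374, 3.1484]  x^+=[-1.5579, -1.5738, 1.6836]  P^+=[0.2418 -0.0223 0.0025; -0.0223 0.1529 0.0274; 0.0025 0.0274 0.1088]
step 3: x^-=[-1.2884, -1.6290, 1.1523]  P^-=[0.4261 -0.0414 -0.0157; -0.0414 0.5227 0.0777; -0.0157 0.0777 0.2152]  S=[0.9429 0.0964 -0.0764; 0.0964 0.7861 0.0209; -0.0764 0.0209 0.3979]  K=[0.4570 -0.1026 0.0455; 0.0075 0.6845 -0.1383; -0.0013 0.1348 0.4898]  nu=[-1.2567, 0.1573, -3.8456]  x^+=[-2.0539, -0.9988, -0.7086]  P^+=[0.2325 -0.0227 -0.0011; -0.0227 0.1496 0.0258; -0.0011 0.0258 0.1026]

P_post[1,2] = 0.0258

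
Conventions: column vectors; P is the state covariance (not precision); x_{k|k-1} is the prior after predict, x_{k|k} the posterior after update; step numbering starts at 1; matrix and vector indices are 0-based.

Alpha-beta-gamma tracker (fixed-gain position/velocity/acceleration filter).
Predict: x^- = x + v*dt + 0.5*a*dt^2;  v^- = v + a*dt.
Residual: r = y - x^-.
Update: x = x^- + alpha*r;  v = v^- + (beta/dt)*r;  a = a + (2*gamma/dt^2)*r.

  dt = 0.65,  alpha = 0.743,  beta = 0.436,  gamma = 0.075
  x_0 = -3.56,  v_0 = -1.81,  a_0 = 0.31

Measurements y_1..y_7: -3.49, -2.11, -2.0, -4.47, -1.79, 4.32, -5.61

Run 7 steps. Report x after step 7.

step 1: x_pred=-4.6710  r=1.1810  x^+=-3.7935  v^+=-0.8163  a^+=0.7293
step 2: x_pred=-4.1701  r=2.0601  x^+=-2.6394  v^+=1.0396  a^+=1.4607
step 3: x_pred=-1.6552  r=-0.3448  x^+=-1.9114  v^+=1.7577  a^+=1.3382
step 4: x_pred=-0.4862  r=-3.9838  x^+=-3.4462  v^+=-0.0447  a^+=-0.0761
step 5: x_pred=-3.4913  r=1.7013  x^+=-2.2272  v^+=1.0470  a^+=0.5279
step 6: x_pred=-1.4352  r=5.7552  x^+=2.8409  v^+=5.2505  a^+=2.5711
step 7: x_pred=6.7969  r=-12.4069  x^+=-2.4214  v^+=-1.4004  a^+=-1.8337

x_post = -2.4214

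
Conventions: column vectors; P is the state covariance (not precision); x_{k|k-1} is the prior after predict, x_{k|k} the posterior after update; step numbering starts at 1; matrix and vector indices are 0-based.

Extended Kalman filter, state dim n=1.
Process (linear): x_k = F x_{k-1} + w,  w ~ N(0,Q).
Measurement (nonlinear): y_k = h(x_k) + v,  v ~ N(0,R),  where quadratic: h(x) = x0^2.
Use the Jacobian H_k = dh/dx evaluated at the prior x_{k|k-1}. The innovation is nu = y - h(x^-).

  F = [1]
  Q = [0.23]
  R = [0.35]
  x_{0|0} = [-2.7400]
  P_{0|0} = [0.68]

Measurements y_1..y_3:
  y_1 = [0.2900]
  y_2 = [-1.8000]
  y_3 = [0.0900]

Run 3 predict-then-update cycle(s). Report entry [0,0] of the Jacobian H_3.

step 1: x^-=[-2.7400]  P^-=[0.9100]  H_jac=[-5.4800]  S=[27.6777]  K=[-0.1802]  nu=[-7.2176]  x^+=[-1.4396]  P^+=[0.0115]
step 2: x^-=[-1.4396]  P^-=[0.2415]  H_jac=[-2.8791]  S=[2.3520]  K=[-0.2956]  nu=[-3.8724]  x^+=[-0.2947]  P^+=[0.0359]
step 3: x^-=[-0.2947]  P^-=[0.2659]  H_jac=[-0.5895]  S=[0.4424]  K=[-0.3544]  nu=[0.0031]  x^+=[-0.2959]  P^+=[0.2104]

H_jac[0,0] = -0.5895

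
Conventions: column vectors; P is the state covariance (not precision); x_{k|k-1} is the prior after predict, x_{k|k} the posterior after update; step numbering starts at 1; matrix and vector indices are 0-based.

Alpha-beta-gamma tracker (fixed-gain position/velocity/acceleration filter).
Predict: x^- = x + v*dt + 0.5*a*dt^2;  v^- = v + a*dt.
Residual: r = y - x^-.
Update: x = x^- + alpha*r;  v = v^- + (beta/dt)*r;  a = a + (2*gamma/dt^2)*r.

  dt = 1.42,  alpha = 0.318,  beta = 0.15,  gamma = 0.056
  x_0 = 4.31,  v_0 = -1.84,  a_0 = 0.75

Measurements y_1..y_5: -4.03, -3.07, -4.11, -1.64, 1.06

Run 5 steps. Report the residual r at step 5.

step 1: x_pred=2.4533  r=-6.4833  x^+=0.3916  v^+=-1.4599  a^+=0.3899
step 2: x_pred=-1.2883  r=-1.7817  x^+=-1.8549  v^+=-1.0944  a^+=0.2909
step 3: x_pred=-3.1157  r=-0.9943  x^+=-3.4319  v^+=-0.7864  a^+=0.2357
step 4: x_pred=-4.3109  r=2.6709  x^+=-3.4615  v^+=-0.1696  a^+=0.3840
step 5: x_pred=-3.3151  r=4.3751  x^+=-1.9238  v^+=0.8379  a^+=0.6271

resid = 4.3751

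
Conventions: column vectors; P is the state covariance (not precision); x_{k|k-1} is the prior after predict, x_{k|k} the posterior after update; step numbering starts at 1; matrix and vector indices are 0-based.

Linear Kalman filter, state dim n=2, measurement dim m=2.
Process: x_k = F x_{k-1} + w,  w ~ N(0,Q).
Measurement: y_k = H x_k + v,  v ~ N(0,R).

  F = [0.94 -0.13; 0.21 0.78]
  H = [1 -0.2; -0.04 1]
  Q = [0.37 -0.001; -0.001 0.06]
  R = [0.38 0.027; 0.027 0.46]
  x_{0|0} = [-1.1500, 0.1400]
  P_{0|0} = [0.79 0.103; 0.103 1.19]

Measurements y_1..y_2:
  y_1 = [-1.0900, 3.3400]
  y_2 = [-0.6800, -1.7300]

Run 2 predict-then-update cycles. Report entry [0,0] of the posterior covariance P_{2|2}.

P_post[0,0] = 0.2450

step 1: x^-=[-1.0992, -0.1323]  P^-=[1.0630 0.1070; 0.1070 0.8526]  S=[1.4343 -0.0782; -0.0782 1.3057]  K=[0.7313 0.0932; -0.0089 0.6491]  nu=[-0.0173, 3.4283]  x^+=[-0.7924, 2.0933]  P^+=[0.2953 0.0744; 0.0744 0.3013]
step 2: x^-=[-1.0170, 1.4664]  P^-=[0.6178 0.0793; 0.0793 0.2807]  S=[0.9773 0.0260; 0.0260 0.7354]  K=[0.6145 0.0524; 0.0136 0.3770]  nu=[0.6303, -3.2371]  x^+=[-0.7994, 0.2547]  P^+=[0.2450 0.0505; 0.0505 0.1758]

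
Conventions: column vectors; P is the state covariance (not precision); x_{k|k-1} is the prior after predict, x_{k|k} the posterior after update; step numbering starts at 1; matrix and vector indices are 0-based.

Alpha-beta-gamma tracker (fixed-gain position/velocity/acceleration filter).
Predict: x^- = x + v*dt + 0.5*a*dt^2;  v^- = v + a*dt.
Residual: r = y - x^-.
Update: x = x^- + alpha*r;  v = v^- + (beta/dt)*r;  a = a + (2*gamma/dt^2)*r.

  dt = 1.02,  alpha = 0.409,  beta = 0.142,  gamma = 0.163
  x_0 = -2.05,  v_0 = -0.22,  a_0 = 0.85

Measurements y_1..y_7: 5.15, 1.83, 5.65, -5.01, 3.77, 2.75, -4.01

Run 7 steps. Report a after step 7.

a_post = -5.0548

step 1: x_pred=-1.8322  r=6.9822  x^+=1.0235  v^+=1.6190  a^+=3.0378
step 2: x_pred=4.2552  r=-2.4252  x^+=3.2633  v^+=4.3800  a^+=2.2779
step 3: x_pred=8.9158  r=-3.2658  x^+=7.5801  v^+=6.2488  a^+=1.2546
step 4: x_pred=14.6065  r=-19.6165  x^+=6.5834  v^+=4.7975  a^+=-4.8921
step 5: x_pred=8.9320  r=-5.1620  x^+=6.8207  v^+=-0.9110  a^+=-6.5095
step 6: x_pred=2.5053  r=0.2447  x^+=2.6054  v^+=-7.5167  a^+=-6.4329
step 7: x_pred=-8.4080  r=4.3980  x^+=-6.6092  v^+=-13.4659  a^+=-5.0548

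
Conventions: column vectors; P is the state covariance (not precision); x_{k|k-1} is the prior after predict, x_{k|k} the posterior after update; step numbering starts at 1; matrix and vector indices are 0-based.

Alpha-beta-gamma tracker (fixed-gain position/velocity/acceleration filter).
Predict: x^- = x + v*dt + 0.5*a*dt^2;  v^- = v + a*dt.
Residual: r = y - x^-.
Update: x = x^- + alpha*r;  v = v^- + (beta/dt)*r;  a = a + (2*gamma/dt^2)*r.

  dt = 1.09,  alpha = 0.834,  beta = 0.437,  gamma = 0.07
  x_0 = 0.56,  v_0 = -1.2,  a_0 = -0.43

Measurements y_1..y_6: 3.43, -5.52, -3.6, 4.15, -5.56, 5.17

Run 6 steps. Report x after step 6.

step 1: x_pred=-1.0034  r=4.4334  x^+=2.6940  v^+=0.1087  a^+=0.0924
step 2: x_pred=2.8675  r=-8.3875  x^+=-4.1277  v^+=-3.1532  a^+=-0.8959
step 3: x_pred=-8.0969  r=4.4969  x^+=-4.3465  v^+=-2.3269  a^+=-0.3660
step 4: x_pred=-7.1002  r=11.2502  x^+=2.2825  v^+=1.7846  a^+=0.9596
step 5: x_pred=4.7977  r=-10.3577  x^+=-3.8406  v^+=-1.3220  a^+=-0.2609
step 6: x_pred=-5.4366  r=10.6066  x^+=3.4093  v^+=2.6460  a^+=0.9890

x_post = 3.4093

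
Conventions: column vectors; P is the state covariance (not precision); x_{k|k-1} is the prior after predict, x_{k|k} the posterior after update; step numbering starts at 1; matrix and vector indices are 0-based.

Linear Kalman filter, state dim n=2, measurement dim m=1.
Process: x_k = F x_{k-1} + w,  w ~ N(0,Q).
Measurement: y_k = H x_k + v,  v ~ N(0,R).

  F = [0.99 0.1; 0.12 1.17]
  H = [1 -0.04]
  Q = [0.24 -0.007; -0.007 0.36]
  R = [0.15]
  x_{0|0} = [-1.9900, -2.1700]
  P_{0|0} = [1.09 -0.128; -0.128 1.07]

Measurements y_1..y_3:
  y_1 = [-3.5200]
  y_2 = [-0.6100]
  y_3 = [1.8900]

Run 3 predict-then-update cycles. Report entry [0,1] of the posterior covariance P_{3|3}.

P_post[0,1] = 0.2602

step 1: x^-=[-2.1871, -2.7777]  P^-=[1.2937 0.0979; 0.0979 1.8045]  S=[1.4387]  K=[0.8965; 0.0179]  nu=[-1.4440]  x^+=[-3.4816, -2.8035]  P^+=[0.1375 0.0748; 0.0748 1.8040]
step 2: x^-=[-3.7271, -3.6979]  P^-=[0.4076 0.3080; 0.3080 2.8525]  S=[0.5375]  K=[0.7354; 0.3607]  nu=[2.9692]  x^+=[-1.5437, -2.6269]  P^+=[0.1169 0.1654; 0.1654 2.7826]
step 3: x^-=[-1.7909, -3.2587]  P^-=[0.4152 0.5260; 0.5260 4.2172]  S=[0.5298]  K=[0.7439; 0.6744]  nu=[3.5506]  x^+=[0.8502, -0.8640]  P^+=[0.1220 0.2602; 0.2602 3.9762]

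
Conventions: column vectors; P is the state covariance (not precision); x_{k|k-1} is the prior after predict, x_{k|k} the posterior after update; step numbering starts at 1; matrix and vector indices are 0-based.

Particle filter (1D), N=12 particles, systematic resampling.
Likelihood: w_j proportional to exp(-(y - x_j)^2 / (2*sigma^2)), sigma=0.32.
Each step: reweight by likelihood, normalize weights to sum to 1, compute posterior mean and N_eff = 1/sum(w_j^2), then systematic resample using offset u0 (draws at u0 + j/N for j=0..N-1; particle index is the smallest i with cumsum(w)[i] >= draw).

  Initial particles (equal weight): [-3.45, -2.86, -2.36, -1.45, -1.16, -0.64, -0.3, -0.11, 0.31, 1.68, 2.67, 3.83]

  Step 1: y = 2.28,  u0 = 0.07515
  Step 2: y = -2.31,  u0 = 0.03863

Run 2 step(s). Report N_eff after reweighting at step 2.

N_eff = 3.0000

step 1: w=[0.0000, 0.0000, 0.0000, 0.0000, 0.0000, 0.0000, 0.0000, 0.0000, 0.0000, 0.2660, 0.7340, 0.0000]  mean=2.4067  Neff=1.6406  idx=[9, 9, 9, 10, 10, 10, 10, 10, 10, 10, 10, 10]
step 2: w=[0.3333, 0.3333, 0.3333, 0.0000, 0.0000, 0.0000, 0.0000, 0.0000, 0.0000, 0.0000, 0.0000, 0.0000]  mean=1.6800  Neff=3.0000  idx=[0, 0, 0, 0, 1, 1, 1, 1, 2, 2, 2, 2]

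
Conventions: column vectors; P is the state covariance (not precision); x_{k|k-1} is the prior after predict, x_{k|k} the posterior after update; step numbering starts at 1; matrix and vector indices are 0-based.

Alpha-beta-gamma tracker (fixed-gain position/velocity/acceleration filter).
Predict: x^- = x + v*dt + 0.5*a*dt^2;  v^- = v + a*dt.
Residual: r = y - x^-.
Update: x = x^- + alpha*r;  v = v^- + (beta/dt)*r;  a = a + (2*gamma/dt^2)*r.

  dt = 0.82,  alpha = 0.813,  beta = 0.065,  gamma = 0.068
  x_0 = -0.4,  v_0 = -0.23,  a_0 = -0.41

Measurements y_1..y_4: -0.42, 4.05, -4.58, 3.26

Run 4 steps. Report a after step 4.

step 1: x_pred=-0.7264  r=0.3064  x^+=-0.4773  v^+=-0.5419  a^+=-0.3480
step 2: x_pred=-1.0387  r=5.0887  x^+=3.0984  v^+=-0.4239  a^+=0.6812
step 3: x_pred=2.9798  r=-7.5598  x^+=-3.1663  v^+=-0.4646  a^+=-0.8478
step 4: x_pred=-3.8323  r=7.0923  x^+=1.9337  v^+=-0.5976  a^+=0.5867

a_post = 0.5867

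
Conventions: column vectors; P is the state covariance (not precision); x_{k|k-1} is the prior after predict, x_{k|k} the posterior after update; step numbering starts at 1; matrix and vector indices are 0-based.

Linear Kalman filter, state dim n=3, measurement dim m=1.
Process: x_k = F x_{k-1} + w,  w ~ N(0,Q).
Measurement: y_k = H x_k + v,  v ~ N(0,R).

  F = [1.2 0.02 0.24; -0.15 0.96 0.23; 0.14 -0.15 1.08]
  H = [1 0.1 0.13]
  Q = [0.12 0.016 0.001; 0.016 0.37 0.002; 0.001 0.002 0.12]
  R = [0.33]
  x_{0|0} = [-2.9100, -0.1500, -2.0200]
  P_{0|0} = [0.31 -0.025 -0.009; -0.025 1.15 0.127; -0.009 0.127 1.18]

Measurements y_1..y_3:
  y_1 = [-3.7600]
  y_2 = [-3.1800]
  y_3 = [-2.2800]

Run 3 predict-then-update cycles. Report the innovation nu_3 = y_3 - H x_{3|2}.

innov = [2.8461]

step 1: x^-=[-3.9798, -0.1721, -2.5665]  P^-=[0.6297 0.0464 0.3461; 0.0464 1.5631 0.2475; 0.3461 0.2475 1.4855]  S=[1.1061]  K=[0.6141; 0.2123; 0.5099]  nu=[0.5707]  x^+=[-3.6293, -0.0509, -2.2755]  P^+=[0.2125 -0.0979 -0.0002; -0.0979 1.5133 0.1278; -0.0002 0.1278 1.1979]
step 2: x^-=[-4.9024, -0.0279, -2.9580]  P^-=[0.4920 -0.0095 0.3578; -0.0095 1.9174 0.1899; 0.3578 0.1899 1.5181]  S=[0.9629]  K=[0.5583; 0.2149; 0.5963]  nu=[2.1097]  x^+=[-3.7246, 0.4254, -1.7000]  P^+=[0.1919 -0.1250 0.0373; -0.1250 1.8730 0.0666; 0.0373 0.0666 1.1757]
step 3: x^-=[-4.8690, 0.5761, -2.4212]  P^-=[0.4809 -0.0368 0.4031; -0.0368 2.2255 0.0626; 0.4031 0.0626 1.5322]  S=[0.9581]  K=[0.5528; 0.2024; 0.6352]  nu=[2.8461]  x^+=[-3.2957, 1.1522, -0.6135]  P^+=[0.1881 -0.1440 0.0667; -0.1440 2.1862 -0.0606; 0.0667 -0.0606 1.1456]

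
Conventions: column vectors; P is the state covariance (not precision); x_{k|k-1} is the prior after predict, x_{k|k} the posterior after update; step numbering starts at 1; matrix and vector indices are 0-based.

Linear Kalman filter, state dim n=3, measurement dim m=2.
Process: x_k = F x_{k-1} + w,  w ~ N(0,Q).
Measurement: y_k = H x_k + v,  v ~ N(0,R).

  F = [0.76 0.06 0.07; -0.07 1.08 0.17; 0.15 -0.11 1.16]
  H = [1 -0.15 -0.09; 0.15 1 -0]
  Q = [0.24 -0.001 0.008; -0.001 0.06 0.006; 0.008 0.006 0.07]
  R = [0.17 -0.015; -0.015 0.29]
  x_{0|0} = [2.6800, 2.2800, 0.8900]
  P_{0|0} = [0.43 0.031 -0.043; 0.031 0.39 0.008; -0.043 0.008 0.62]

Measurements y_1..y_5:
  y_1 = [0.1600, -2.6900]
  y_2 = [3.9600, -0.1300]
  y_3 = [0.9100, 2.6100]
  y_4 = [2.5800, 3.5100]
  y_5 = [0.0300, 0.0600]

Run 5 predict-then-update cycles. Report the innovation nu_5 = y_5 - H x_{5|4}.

step 1: x^-=[2.2359, 2.4261, 1.1836]  P^-=[0.4911 0.0294 0.0646; 0.0294 0.5342 0.0949; 0.0646 0.0949 0.9006]  S=[0.6625 -0.0021; -0.0021 0.8441]  K=[0.7262 0.1240; -0.0874 0.6379; -0.0459 0.1239]  nu=[-1.6055, -5.4515]  x^+=[0.3942, -0.9110, 0.5821]  P^+=[0.1291 0.0057 0.0739; 0.0057 0.1854 0.0255; 0.0739 0.0255 0.8863]
step 2: x^-=[0.2857, -0.9126, 0.8346]  P^-=[0.3282 0.0307 0.1606; 0.0307 0.3093 0.1857; 0.1606 0.1857 1.2867]  S=[0.4825 -0.0010; -0.0010 0.6159]  K=[0.6410 0.1309; -0.0661 0.5096; 0.0358 0.3407]  nu=[3.6126, 0.7397]  x^+=[2.6981, -0.7743, 1.2158]  P^+=[0.1196 0.0104 0.1223; 0.0104 0.1472 0.0799; 0.1223 0.0799 1.2147]
step 3: x^-=[2.0892, -0.8184, 1.9002]  P^-=[0.3302 0.0472 0.2325; 0.0472 0.2923 0.3204; 0.2325 0.3204 1.7307]  S=[0.4734 0.0048; 0.0048 0.6038]  K=[0.6367 0.1551; -0.0589 0.4962; 0.0547 0.5879]  nu=[-1.1310, 3.1150]  x^+=[1.8521, 0.7939, 3.6697]  P^+=[0.1228 0.0170 0.1592; 0.0170 0.1422 0.1458; 0.1592 0.1458 1.5203]
step 4: x^-=[1.7121, 1.3516, 4.4474]  P^-=[0.3386 0.0660 0.2943; 0.0660 0.3176 0.4616; 0.2943 0.4616 2.1378]  S=[0.4728 0.0071; 0.0071 0.6350]  K=[0.6366 0.1767; -0.0569 0.5164; 0.0571 0.7957]  nu=[1.4709, 1.9016]  x^+=[2.9845, 2.2498, 6.0444]  P^+=[0.1256 0.0229 0.1841; 0.0229 0.1472 0.2023; 0.1841 0.2023 1.7335]
step 5: x^-=[2.8263, 3.2485, 7.2117]  P^-=[0.3449 0.0814 0.3372; 0.0814 0.3488 0.5723; 0.3372 0.5723 2.4190]  S=[0.4727 0.0079; 0.0079 0.6710]  K=[0.6365 0.1909; -0.0565 0.5387; 0.0556 0.9277]  nu=[-1.6600, -3.6124]  x^+=[1.0802, 1.3962, 3.7684]  P^+=[0.1271 0.0268 0.1969; 0.0268 0.1531 0.2387; 0.1969 0.2387 1.8393]

innov = [-1.6600, -3.6124]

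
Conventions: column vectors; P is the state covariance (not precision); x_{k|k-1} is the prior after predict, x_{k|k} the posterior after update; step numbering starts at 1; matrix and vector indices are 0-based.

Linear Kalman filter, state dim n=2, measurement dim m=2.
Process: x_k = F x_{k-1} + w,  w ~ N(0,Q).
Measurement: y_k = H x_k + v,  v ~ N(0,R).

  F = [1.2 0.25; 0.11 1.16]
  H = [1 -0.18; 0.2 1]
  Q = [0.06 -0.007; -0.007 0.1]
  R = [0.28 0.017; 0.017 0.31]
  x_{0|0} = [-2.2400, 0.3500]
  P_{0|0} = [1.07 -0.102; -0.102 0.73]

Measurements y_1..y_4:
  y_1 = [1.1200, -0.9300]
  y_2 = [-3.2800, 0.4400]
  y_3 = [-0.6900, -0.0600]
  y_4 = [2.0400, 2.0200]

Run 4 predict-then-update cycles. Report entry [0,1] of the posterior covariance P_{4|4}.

step 1: x^-=[-2.6005, 0.1596]  P^-=[1.5852 0.2012; 0.2012 1.0692]  S=[1.8275 0.3355; 0.3355 1.5231]  K=[0.8183 0.1600; -0.1344 0.7580]  nu=[3.7492, -0.5695]  x^+=[0.3763, -0.7760]  P^+=[0.2348 0.0165; 0.0165 0.2294]
step 2: x^-=[0.2575, -0.8588]  P^-=[0.4224 0.1140; 0.1140 0.4157]  S=[0.6748 0.1365; 0.1365 0.7882]  K=[0.5644 0.1540; -0.0565 0.5661]  nu=[-3.6921, 1.2473]  x^+=[-1.6340, 0.0560]  P^+=[0.1650 0.0243; 0.0243 0.1697]
step 3: x^-=[-1.9468, -0.1148]  P^-=[0.3228 0.0985; 0.0985 0.3365]  S=[0.5783 0.1160; 0.1160 0.6989]  K=[0.4974 0.1509; -0.0378 0.5160]  nu=[1.2361, 0.4442]  x^+=[-1.2650, 0.0676]  P^+=[0.1465 0.0259; 0.0259 0.1541]
step 4: x^-=[-1.5011, -0.0607]  P^-=[0.2961 0.0938; 0.0938 0.3158]  S=[0.5526 0.1098; 0.1098 0.6752]  K=[0.4757 0.1493; -0.0326 0.5008]  nu=[3.5302, 2.3809]  x^+=[0.5336, 1.0166]  P^+=[0.1405 0.0263; 0.0263 0.1494]

P_post[0,1] = 0.0263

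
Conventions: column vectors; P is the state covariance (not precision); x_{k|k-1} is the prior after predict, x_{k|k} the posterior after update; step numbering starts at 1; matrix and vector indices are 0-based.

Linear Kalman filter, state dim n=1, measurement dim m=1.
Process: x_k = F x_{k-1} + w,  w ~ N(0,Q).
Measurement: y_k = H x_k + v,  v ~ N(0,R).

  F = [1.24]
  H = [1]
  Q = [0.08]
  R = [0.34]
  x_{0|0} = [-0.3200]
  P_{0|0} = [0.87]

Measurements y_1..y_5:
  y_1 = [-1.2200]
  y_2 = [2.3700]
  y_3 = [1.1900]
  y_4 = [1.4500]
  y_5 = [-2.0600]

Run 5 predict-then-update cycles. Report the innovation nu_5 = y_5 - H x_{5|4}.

step 1: x^-=[-0.3968]  P^-=[1.4177]  S=[1.7577]  K=[0.8066]  nu=[-0.8232]  x^+=[-1.0608]  P^+=[0.2742]
step 2: x^-=[-1.3153]  P^-=[0.5017]  S=[0.8417]  K=[0.5960]  nu=[3.6853]  x^+=[0.8813]  P^+=[0.2027]
step 3: x^-=[1.0928]  P^-=[0.3916]  S=[0.7316]  K=[0.5353]  nu=[0.0972]  x^+=[1.1448]  P^+=[0.1820]
step 4: x^-=[1.4196]  P^-=[0.3598]  S=[0.6998]  K=[0.5142]  nu=[0.0304]  x^+=[1.4352]  P^+=[0.1748]
step 5: x^-=[1.7797]  P^-=[0.3488]  S=[0.6888]  K=[0.5064]  nu=[-3.8397]  x^+=[-0.1647]  P^+=[0.1722]

innov = [-3.8397]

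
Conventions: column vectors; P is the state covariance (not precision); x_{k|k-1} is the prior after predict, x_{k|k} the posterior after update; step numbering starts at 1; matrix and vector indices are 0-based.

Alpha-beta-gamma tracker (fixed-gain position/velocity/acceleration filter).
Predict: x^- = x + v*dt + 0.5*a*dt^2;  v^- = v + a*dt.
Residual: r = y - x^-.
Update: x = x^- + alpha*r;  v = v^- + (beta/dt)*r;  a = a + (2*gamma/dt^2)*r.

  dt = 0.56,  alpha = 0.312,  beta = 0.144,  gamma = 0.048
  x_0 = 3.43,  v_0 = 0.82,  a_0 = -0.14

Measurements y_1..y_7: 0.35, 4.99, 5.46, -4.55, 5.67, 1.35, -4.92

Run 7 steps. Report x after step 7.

step 1: x_pred=3.8672  r=-3.5172  x^+=2.7699  v^+=-0.1628  a^+=-1.2167
step 2: x_pred=2.4879  r=2.5021  x^+=3.2686  v^+=-0.2008  a^+=-0.4508
step 3: x_pred=3.0854  r=2.3746  x^+=3.8263  v^+=0.1574  a^+=0.2761
step 4: x_pred=3.9577  r=-8.5077  x^+=1.3033  v^+=-1.8757  a^+=-2.3283
step 5: x_pred=-0.1121  r=5.7821  x^+=1.6919  v^+=-1.6927  a^+=-0.5582
step 6: x_pred=0.6565  r=0.6935  x^+=0.8729  v^+=-1.8269  a^+=-0.3459
step 7: x_pred=-0.2045  r=-4.7155  x^+=-1.6757  v^+=-3.2332  a^+=-1.7894

x_post = -1.6757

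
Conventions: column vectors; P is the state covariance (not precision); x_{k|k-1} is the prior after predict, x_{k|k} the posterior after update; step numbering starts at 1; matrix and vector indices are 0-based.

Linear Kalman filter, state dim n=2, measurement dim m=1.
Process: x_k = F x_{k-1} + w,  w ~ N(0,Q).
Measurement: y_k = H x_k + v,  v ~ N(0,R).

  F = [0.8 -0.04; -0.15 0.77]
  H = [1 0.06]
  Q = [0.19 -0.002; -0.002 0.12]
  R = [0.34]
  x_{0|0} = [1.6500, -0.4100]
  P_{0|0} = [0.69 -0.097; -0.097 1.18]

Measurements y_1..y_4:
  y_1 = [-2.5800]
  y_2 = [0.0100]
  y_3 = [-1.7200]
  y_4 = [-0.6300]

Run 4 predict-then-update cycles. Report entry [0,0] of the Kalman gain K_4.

K[0,0] = 0.4673

step 1: x^-=[1.3364, -0.5632]  P^-=[0.6397 -0.1815; -0.1815 0.8576]  S=[0.9610]  K=[0.6543; -0.1353]  nu=[-3.8826]  x^+=[-1.2041, -0.0379]  P^+=[0.2283 -0.0964; -0.0964 0.8400]
step 2: x^-=[-0.9617, 0.1514]  P^-=[0.3436 -0.1152; -0.1152 0.6454]  S=[0.6721]  K=[0.5009; -0.1138]  nu=[0.9627]  x^+=[-0.4795, 0.0419]  P^+=[0.1749 -0.0769; -0.0769 0.6367]
step 3: x^-=[-0.3853, 0.1042]  P^-=[0.3079 -0.0904; -0.0904 0.5192]  S=[0.6389]  K=[0.4734; -0.0928]  nu=[-1.3410]  x^+=[-1.0201, 0.2286]  P^+=[0.1647 -0.0624; -0.0624 0.5137]
step 4: x^-=[-0.8252, 0.3290]  P^-=[0.3002 -0.0764; -0.0764 0.4427]  S=[0.6327]  K=[0.4673; -0.0787]  nu=[0.1755]  x^+=[-0.7432, 0.3152]  P^+=[0.1621 -0.0531; -0.0531 0.4388]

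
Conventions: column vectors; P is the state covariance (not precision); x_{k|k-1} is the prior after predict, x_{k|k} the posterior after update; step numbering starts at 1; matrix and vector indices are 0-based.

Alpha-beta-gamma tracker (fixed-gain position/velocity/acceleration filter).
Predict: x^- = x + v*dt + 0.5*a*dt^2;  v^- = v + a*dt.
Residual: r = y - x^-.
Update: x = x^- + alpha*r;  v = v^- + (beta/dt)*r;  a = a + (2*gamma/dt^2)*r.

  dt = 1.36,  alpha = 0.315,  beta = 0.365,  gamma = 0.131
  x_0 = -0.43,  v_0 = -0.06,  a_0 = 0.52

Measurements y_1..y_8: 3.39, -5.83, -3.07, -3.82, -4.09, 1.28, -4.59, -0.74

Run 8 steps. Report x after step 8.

x_post = -1.4840

step 1: x_pred=-0.0307  r=3.4207  x^+=1.0468  v^+=1.5653  a^+=1.0046
step 2: x_pred=4.1046  r=-9.9346  x^+=0.9752  v^+=0.2652  a^+=-0.4027
step 3: x_pred=0.9634  r=-4.0334  x^+=-0.3071  v^+=-1.3650  a^+=-0.9740
step 4: x_pred=-3.0643  r=-0.7557  x^+=-3.3023  v^+=-2.8925  a^+=-1.0811
step 5: x_pred=-8.2360  r=4.1460  x^+=-6.9300  v^+=-3.2501  a^+=-0.4938
step 6: x_pred=-11.8068  r=13.0868  x^+=-7.6844  v^+=-0.4094  a^+=1.3600
step 7: x_pred=-6.9836  r=2.3936  x^+=-6.2296  v^+=2.0825  a^+=1.6990
step 8: x_pred=-1.8261  r=1.0861  x^+=-1.4840  v^+=4.6847  a^+=1.8529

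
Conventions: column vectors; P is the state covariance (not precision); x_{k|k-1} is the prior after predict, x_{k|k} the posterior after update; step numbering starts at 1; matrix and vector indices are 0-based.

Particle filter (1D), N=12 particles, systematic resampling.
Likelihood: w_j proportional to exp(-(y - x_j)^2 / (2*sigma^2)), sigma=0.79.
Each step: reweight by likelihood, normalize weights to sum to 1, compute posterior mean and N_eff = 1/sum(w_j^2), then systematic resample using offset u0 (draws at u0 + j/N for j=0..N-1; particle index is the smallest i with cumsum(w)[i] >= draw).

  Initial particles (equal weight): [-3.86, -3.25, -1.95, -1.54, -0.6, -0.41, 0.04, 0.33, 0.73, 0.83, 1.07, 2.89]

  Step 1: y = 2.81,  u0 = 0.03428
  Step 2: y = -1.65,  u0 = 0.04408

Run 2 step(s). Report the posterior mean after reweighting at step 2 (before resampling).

post_mean = 0.7979

step 1: w=[0.0000, 0.0000, 0.0000, 0.0000, 0.0001, 0.0002, 0.0018, 0.0062, 0.0268, 0.0370, 0.0757, 0.8521]  mean=2.5960  Neff=1.3624  idx=[8, 10, 11, 11, 11, 11, 11, 11, 11, 11, 11, 11]
step 2: w=[0.8004, 0.1995, 0.0000, 0.0000, 0.0000, 0.0000, 0.0000, 0.0000, 0.0000, 0.0000, 0.0000, 0.0000]  mean=0.7979  Neff=1.4695  idx=[0, 0, 0, 0, 0, 0, 0, 0, 0, 0, 1, 1]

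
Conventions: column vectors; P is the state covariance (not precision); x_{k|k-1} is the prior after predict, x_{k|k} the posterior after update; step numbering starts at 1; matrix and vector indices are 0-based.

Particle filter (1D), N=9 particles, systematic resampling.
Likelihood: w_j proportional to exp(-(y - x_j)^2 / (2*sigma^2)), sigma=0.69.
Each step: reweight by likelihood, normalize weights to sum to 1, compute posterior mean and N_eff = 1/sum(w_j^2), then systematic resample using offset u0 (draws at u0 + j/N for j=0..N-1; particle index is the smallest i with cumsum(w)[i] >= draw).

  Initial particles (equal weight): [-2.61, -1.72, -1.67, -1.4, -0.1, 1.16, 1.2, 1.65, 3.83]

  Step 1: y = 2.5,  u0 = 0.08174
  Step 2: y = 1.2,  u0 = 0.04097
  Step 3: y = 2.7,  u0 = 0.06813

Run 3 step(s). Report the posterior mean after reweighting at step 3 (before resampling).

post_mean = 1.5638

step 1: w=[0.0000, 0.0000, 0.0000, 0.0000, 0.0009, 0.1603, 0.1791, 0.4948, 0.1649]  mean=1.8487  Neff=3.0321  idx=[5, 6, 6, 7, 7, 7, 7, 8, 8]
step 2: w=[0.1602, 0.1604, 0.1604, 0.1297, 0.1297, 0.1297, 0.1297, 0.0001, 0.0001]  mean=1.4276  Neff=6.9251  idx=[0, 0, 1, 2, 3, 3, 4, 5, 6]
step 3: w=[0.0430, 0.0430, 0.0489, 0.0489, 0.1632, 0.1632, 0.1632, 0.1632, 0.1632]  mean=1.5638  Neff=7.0577  idx=[1, 3, 4, 5, 6, 6, 7, 8, 8]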